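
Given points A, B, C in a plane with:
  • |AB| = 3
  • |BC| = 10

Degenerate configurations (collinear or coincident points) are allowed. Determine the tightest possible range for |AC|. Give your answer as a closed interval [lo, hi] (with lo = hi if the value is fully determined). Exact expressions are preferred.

|AB| ∈ {3}
|BC| ∈ {10}
|AC| ∈ [7, 13]

|AC| ∈ [7, 13]  (≈ [7.0000, 13.0000])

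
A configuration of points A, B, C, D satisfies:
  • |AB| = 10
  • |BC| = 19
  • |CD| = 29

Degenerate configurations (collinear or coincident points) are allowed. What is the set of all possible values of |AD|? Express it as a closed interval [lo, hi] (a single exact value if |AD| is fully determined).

|AB| ∈ {10}
|BC| ∈ {19}
|CD| ∈ {29}
|AC| ∈ [9, 29]
|BD| ∈ [10, 48]
|AD| ∈ [0, 58]

|AD| ∈ [0, 58]  (≈ [0.0000, 58.0000])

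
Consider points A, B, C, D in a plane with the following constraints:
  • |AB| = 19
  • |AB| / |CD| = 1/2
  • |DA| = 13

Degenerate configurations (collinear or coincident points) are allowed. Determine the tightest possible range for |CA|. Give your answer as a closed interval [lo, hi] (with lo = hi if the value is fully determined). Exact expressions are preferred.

|CA| ∈ [25, 51]  (≈ [25.0000, 51.0000])

|AB| ∈ {19}
|AD| ∈ {13}
|CD| ∈ {38}
|BD| ∈ [6, 32]
|AC| ∈ [25, 51]
|BC| ∈ [6, 70]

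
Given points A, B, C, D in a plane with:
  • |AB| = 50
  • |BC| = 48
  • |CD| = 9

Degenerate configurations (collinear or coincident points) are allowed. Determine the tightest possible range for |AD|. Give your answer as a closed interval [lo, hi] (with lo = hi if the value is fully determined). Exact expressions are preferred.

|AB| ∈ {50}
|BC| ∈ {48}
|CD| ∈ {9}
|AC| ∈ [2, 98]
|BD| ∈ [39, 57]
|AD| ∈ [0, 107]

|AD| ∈ [0, 107]  (≈ [0.0000, 107.0000])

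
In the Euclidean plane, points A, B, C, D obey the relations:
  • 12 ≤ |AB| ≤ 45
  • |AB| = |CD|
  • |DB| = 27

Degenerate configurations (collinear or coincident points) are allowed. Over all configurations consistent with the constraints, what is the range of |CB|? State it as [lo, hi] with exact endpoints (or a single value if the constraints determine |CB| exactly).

|CB| ∈ [0, 72]  (≈ [0.0000, 72.0000])

|AB| ∈ [12, 45]
|BD| ∈ {27}
|CD| ∈ [12, 45]
|AD| ∈ [0, 72]
|BC| ∈ [0, 72]
|AC| ∈ [0, 117]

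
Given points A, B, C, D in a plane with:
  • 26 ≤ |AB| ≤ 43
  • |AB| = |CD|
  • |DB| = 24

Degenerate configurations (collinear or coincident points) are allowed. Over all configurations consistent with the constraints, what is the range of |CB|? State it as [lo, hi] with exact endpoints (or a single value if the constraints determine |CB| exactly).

|CB| ∈ [2, 67]  (≈ [2.0000, 67.0000])

|AB| ∈ [26, 43]
|BD| ∈ {24}
|CD| ∈ [26, 43]
|AD| ∈ [2, 67]
|BC| ∈ [2, 67]
|AC| ∈ [0, 110]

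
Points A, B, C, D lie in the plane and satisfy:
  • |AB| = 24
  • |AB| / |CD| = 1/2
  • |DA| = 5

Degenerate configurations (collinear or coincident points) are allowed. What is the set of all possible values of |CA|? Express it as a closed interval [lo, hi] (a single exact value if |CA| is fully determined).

|CA| ∈ [43, 53]  (≈ [43.0000, 53.0000])

|AB| ∈ {24}
|AD| ∈ {5}
|CD| ∈ {48}
|BD| ∈ [19, 29]
|AC| ∈ [43, 53]
|BC| ∈ [19, 77]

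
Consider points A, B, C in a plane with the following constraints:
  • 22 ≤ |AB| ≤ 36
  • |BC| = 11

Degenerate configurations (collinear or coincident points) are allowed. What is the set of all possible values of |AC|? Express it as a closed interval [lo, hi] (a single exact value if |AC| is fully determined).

|AB| ∈ [22, 36]
|BC| ∈ {11}
|AC| ∈ [11, 47]

|AC| ∈ [11, 47]  (≈ [11.0000, 47.0000])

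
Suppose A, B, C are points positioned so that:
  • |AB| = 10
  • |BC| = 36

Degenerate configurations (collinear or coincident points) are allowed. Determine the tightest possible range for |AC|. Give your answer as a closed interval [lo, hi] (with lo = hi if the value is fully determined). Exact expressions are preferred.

|AB| ∈ {10}
|BC| ∈ {36}
|AC| ∈ [26, 46]

|AC| ∈ [26, 46]  (≈ [26.0000, 46.0000])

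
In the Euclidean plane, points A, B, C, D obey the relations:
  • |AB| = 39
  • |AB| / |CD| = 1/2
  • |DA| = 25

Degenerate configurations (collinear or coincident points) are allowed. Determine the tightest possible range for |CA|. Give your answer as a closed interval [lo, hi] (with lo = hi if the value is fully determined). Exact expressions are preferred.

|CA| ∈ [53, 103]  (≈ [53.0000, 103.0000])

|AB| ∈ {39}
|AD| ∈ {25}
|CD| ∈ {78}
|BD| ∈ [14, 64]
|AC| ∈ [53, 103]
|BC| ∈ [14, 142]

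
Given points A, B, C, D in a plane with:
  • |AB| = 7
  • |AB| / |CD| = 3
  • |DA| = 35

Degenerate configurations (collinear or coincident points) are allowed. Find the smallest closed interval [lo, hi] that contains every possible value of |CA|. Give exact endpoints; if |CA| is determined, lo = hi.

|CA| ∈ [98/3, 112/3]  (≈ [32.6667, 37.3333])

|AB| ∈ {7}
|AD| ∈ {35}
|CD| ∈ {7/3}
|BD| ∈ [28, 42]
|AC| ∈ [98/3, 112/3]
|BC| ∈ [77/3, 133/3]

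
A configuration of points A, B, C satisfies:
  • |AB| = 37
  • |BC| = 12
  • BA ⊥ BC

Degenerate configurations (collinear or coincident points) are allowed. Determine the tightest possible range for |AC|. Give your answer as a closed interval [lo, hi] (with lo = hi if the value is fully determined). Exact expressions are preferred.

|AC| = √(1513)  (≈ 38.8973)

|AB| ∈ {37}
|BC| ∈ {12}
|AC| ∈ {√(1513)}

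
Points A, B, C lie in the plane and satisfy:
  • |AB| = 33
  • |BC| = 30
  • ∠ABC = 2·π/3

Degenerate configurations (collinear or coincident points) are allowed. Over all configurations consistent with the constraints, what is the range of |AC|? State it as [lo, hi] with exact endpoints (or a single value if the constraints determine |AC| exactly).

|AC| = 3·√(331)  (≈ 54.5802)

|AB| ∈ {33}
|BC| ∈ {30}
|AC| ∈ {3·√(331)}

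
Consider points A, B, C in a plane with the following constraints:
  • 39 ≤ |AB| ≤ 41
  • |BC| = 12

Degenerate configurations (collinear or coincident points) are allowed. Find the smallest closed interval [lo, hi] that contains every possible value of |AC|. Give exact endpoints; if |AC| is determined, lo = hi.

|AC| ∈ [27, 53]  (≈ [27.0000, 53.0000])

|AB| ∈ [39, 41]
|BC| ∈ {12}
|AC| ∈ [27, 53]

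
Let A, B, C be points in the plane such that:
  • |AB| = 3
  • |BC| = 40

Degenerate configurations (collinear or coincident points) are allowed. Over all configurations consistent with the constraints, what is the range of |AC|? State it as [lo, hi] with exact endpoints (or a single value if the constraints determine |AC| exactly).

|AC| ∈ [37, 43]  (≈ [37.0000, 43.0000])

|AB| ∈ {3}
|BC| ∈ {40}
|AC| ∈ [37, 43]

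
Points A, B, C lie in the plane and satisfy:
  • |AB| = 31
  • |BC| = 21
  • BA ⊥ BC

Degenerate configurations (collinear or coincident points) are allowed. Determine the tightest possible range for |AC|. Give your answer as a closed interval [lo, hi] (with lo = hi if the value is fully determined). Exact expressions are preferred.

|AC| = √(1402)  (≈ 37.4433)

|AB| ∈ {31}
|BC| ∈ {21}
|AC| ∈ {√(1402)}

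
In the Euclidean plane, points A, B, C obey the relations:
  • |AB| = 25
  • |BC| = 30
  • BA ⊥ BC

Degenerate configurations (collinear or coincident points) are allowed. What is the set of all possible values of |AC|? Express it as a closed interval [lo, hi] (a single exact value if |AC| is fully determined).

|AB| ∈ {25}
|BC| ∈ {30}
|AC| ∈ {5·√(61)}

|AC| = 5·√(61)  (≈ 39.0512)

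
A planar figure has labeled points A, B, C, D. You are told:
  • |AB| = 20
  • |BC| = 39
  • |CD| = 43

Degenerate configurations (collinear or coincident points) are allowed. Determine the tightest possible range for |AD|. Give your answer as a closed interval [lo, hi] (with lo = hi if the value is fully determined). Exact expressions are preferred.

|AD| ∈ [0, 102]  (≈ [0.0000, 102.0000])

|AB| ∈ {20}
|BC| ∈ {39}
|CD| ∈ {43}
|AC| ∈ [19, 59]
|BD| ∈ [4, 82]
|AD| ∈ [0, 102]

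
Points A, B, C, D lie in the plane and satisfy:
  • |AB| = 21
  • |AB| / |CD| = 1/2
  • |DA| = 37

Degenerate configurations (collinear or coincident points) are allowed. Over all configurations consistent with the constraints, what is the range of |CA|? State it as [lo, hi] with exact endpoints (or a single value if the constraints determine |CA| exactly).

|AB| ∈ {21}
|AD| ∈ {37}
|CD| ∈ {42}
|BD| ∈ [16, 58]
|AC| ∈ [5, 79]
|BC| ∈ [0, 100]

|CA| ∈ [5, 79]  (≈ [5.0000, 79.0000])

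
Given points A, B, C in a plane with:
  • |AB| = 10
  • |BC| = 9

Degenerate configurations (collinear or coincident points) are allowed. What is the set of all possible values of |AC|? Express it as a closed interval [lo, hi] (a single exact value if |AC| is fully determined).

|AB| ∈ {10}
|BC| ∈ {9}
|AC| ∈ [1, 19]

|AC| ∈ [1, 19]  (≈ [1.0000, 19.0000])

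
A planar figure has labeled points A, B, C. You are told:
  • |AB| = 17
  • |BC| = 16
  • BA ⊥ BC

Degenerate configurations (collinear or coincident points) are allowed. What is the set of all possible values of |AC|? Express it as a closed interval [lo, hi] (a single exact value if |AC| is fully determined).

|AB| ∈ {17}
|BC| ∈ {16}
|AC| ∈ {√(545)}

|AC| = √(545)  (≈ 23.3452)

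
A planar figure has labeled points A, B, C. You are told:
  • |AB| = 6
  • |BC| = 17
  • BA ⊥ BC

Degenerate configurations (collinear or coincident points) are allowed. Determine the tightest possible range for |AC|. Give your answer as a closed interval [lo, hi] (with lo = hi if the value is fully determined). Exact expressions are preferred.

|AB| ∈ {6}
|BC| ∈ {17}
|AC| ∈ {5·√(13)}

|AC| = 5·√(13)  (≈ 18.0278)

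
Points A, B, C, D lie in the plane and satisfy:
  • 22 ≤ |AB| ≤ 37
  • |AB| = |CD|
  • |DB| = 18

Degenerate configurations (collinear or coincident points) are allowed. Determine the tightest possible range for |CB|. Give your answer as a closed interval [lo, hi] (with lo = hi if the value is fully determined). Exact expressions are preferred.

|AB| ∈ [22, 37]
|BD| ∈ {18}
|CD| ∈ [22, 37]
|AD| ∈ [4, 55]
|BC| ∈ [4, 55]
|AC| ∈ [0, 92]

|CB| ∈ [4, 55]  (≈ [4.0000, 55.0000])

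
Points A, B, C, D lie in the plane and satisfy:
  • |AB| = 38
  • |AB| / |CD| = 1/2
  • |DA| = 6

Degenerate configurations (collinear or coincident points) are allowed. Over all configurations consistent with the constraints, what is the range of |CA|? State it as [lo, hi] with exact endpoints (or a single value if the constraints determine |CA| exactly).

|AB| ∈ {38}
|AD| ∈ {6}
|CD| ∈ {76}
|BD| ∈ [32, 44]
|AC| ∈ [70, 82]
|BC| ∈ [32, 120]

|CA| ∈ [70, 82]  (≈ [70.0000, 82.0000])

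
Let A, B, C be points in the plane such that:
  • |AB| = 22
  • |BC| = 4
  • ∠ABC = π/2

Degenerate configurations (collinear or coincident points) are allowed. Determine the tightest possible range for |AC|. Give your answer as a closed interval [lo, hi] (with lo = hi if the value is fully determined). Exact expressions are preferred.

|AC| = 10·√(5)  (≈ 22.3607)

|AB| ∈ {22}
|BC| ∈ {4}
|AC| ∈ {10·√(5)}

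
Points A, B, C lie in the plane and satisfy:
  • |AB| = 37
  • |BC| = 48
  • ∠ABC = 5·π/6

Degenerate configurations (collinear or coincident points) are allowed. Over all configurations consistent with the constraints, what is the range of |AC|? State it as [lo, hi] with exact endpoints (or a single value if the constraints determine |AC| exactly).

|AC| = √(1776·√(3) + 3673)  (≈ 82.1530)

|AB| ∈ {37}
|BC| ∈ {48}
|AC| ∈ {√(1776·√(3) + 3673)}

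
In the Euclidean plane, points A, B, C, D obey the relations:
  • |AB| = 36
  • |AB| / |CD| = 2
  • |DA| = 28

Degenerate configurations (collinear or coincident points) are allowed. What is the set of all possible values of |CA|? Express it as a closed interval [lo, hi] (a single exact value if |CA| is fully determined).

|CA| ∈ [10, 46]  (≈ [10.0000, 46.0000])

|AB| ∈ {36}
|AD| ∈ {28}
|CD| ∈ {18}
|BD| ∈ [8, 64]
|AC| ∈ [10, 46]
|BC| ∈ [0, 82]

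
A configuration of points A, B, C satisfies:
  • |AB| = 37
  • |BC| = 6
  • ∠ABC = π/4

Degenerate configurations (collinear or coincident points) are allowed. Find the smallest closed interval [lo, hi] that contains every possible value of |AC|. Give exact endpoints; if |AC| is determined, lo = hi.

|AB| ∈ {37}
|BC| ∈ {6}
|AC| ∈ {√(1405 - 222·√(2))}

|AC| = √(1405 - 222·√(2))  (≈ 33.0310)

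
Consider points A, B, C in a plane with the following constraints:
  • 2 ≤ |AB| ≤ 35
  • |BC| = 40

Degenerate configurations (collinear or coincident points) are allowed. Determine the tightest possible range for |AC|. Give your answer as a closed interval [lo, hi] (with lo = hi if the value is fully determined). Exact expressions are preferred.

|AB| ∈ [2, 35]
|BC| ∈ {40}
|AC| ∈ [5, 75]

|AC| ∈ [5, 75]  (≈ [5.0000, 75.0000])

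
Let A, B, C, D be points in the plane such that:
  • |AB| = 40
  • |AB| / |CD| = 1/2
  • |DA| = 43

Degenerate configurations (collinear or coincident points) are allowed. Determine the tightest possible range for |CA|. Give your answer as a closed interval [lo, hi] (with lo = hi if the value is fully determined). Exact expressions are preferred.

|AB| ∈ {40}
|AD| ∈ {43}
|CD| ∈ {80}
|BD| ∈ [3, 83]
|AC| ∈ [37, 123]
|BC| ∈ [0, 163]

|CA| ∈ [37, 123]  (≈ [37.0000, 123.0000])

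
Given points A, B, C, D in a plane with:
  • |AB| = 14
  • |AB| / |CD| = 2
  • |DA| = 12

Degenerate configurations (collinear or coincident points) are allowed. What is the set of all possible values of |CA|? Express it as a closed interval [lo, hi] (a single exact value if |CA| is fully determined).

|CA| ∈ [5, 19]  (≈ [5.0000, 19.0000])

|AB| ∈ {14}
|AD| ∈ {12}
|CD| ∈ {7}
|BD| ∈ [2, 26]
|AC| ∈ [5, 19]
|BC| ∈ [0, 33]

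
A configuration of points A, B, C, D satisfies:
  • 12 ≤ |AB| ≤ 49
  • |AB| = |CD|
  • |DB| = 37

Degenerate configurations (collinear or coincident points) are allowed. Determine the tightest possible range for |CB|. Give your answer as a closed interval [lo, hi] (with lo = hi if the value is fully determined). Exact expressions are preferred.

|AB| ∈ [12, 49]
|BD| ∈ {37}
|CD| ∈ [12, 49]
|AD| ∈ [0, 86]
|BC| ∈ [0, 86]
|AC| ∈ [0, 135]

|CB| ∈ [0, 86]  (≈ [0.0000, 86.0000])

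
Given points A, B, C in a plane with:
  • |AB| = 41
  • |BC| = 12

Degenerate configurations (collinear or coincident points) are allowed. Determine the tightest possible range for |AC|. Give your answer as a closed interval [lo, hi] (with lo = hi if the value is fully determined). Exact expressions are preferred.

|AB| ∈ {41}
|BC| ∈ {12}
|AC| ∈ [29, 53]

|AC| ∈ [29, 53]  (≈ [29.0000, 53.0000])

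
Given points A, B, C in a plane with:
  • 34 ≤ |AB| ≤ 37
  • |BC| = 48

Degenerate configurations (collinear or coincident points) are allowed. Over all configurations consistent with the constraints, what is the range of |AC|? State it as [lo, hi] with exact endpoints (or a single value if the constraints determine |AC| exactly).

|AC| ∈ [11, 85]  (≈ [11.0000, 85.0000])

|AB| ∈ [34, 37]
|BC| ∈ {48}
|AC| ∈ [11, 85]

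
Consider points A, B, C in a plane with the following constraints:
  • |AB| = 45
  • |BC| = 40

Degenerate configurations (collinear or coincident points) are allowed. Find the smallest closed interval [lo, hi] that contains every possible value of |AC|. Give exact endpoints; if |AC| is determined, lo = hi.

|AC| ∈ [5, 85]  (≈ [5.0000, 85.0000])

|AB| ∈ {45}
|BC| ∈ {40}
|AC| ∈ [5, 85]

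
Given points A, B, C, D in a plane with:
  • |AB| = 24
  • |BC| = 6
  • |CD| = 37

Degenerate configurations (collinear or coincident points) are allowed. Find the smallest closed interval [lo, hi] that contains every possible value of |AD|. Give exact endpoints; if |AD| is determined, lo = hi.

|AB| ∈ {24}
|BC| ∈ {6}
|CD| ∈ {37}
|AC| ∈ [18, 30]
|BD| ∈ [31, 43]
|AD| ∈ [7, 67]

|AD| ∈ [7, 67]  (≈ [7.0000, 67.0000])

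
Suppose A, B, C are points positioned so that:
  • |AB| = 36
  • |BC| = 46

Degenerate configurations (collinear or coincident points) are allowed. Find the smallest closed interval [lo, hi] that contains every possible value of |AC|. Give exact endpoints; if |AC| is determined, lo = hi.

|AB| ∈ {36}
|BC| ∈ {46}
|AC| ∈ [10, 82]

|AC| ∈ [10, 82]  (≈ [10.0000, 82.0000])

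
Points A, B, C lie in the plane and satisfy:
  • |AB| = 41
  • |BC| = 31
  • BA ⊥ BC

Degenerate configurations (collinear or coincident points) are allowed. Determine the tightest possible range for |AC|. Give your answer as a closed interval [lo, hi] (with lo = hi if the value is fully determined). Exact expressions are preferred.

|AB| ∈ {41}
|BC| ∈ {31}
|AC| ∈ {√(2642)}

|AC| = √(2642)  (≈ 51.4004)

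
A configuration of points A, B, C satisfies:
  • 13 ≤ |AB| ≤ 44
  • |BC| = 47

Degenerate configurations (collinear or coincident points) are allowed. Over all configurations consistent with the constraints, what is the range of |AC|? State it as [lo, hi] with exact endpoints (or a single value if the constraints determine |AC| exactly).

|AB| ∈ [13, 44]
|BC| ∈ {47}
|AC| ∈ [3, 91]

|AC| ∈ [3, 91]  (≈ [3.0000, 91.0000])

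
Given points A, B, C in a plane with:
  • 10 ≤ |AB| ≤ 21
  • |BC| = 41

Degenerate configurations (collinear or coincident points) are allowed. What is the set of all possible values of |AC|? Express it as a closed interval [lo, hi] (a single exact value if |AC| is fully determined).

|AC| ∈ [20, 62]  (≈ [20.0000, 62.0000])

|AB| ∈ [10, 21]
|BC| ∈ {41}
|AC| ∈ [20, 62]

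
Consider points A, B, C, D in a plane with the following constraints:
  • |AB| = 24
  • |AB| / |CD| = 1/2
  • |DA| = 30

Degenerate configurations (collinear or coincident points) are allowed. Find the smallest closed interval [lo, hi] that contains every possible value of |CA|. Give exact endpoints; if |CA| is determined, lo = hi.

|AB| ∈ {24}
|AD| ∈ {30}
|CD| ∈ {48}
|BD| ∈ [6, 54]
|AC| ∈ [18, 78]
|BC| ∈ [0, 102]

|CA| ∈ [18, 78]  (≈ [18.0000, 78.0000])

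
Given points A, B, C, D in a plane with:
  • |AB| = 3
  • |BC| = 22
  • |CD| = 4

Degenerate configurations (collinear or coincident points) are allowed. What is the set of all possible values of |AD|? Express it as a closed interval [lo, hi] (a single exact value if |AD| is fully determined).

|AB| ∈ {3}
|BC| ∈ {22}
|CD| ∈ {4}
|AC| ∈ [19, 25]
|BD| ∈ [18, 26]
|AD| ∈ [15, 29]

|AD| ∈ [15, 29]  (≈ [15.0000, 29.0000])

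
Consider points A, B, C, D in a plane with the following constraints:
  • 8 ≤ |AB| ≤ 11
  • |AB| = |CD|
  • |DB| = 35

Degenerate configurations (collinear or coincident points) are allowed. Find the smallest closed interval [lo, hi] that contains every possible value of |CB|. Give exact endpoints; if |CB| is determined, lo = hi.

|CB| ∈ [24, 46]  (≈ [24.0000, 46.0000])

|AB| ∈ [8, 11]
|BD| ∈ {35}
|CD| ∈ [8, 11]
|AD| ∈ [24, 46]
|BC| ∈ [24, 46]
|AC| ∈ [13, 57]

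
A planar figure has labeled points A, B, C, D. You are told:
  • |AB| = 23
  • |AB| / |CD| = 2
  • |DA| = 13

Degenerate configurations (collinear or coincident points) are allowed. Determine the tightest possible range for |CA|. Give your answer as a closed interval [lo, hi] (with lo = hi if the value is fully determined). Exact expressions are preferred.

|AB| ∈ {23}
|AD| ∈ {13}
|CD| ∈ {23/2}
|BD| ∈ [10, 36]
|AC| ∈ [3/2, 49/2]
|BC| ∈ [0, 95/2]

|CA| ∈ [3/2, 49/2]  (≈ [1.5000, 24.5000])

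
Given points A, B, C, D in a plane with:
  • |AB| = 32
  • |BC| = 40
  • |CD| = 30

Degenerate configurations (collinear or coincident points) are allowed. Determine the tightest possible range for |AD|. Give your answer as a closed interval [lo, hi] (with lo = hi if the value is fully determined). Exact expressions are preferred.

|AD| ∈ [0, 102]  (≈ [0.0000, 102.0000])

|AB| ∈ {32}
|BC| ∈ {40}
|CD| ∈ {30}
|AC| ∈ [8, 72]
|BD| ∈ [10, 70]
|AD| ∈ [0, 102]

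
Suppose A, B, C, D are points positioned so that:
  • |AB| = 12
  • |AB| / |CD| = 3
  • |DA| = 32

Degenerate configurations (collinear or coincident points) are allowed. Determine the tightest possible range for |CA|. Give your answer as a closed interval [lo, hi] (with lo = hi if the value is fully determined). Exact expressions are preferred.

|AB| ∈ {12}
|AD| ∈ {32}
|CD| ∈ {4}
|BD| ∈ [20, 44]
|AC| ∈ [28, 36]
|BC| ∈ [16, 48]

|CA| ∈ [28, 36]  (≈ [28.0000, 36.0000])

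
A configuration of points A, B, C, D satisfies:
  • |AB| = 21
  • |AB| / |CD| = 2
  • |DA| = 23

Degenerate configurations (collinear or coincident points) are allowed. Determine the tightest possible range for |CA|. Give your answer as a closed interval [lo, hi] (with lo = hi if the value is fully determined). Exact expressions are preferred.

|CA| ∈ [25/2, 67/2]  (≈ [12.5000, 33.5000])

|AB| ∈ {21}
|AD| ∈ {23}
|CD| ∈ {21/2}
|BD| ∈ [2, 44]
|AC| ∈ [25/2, 67/2]
|BC| ∈ [0, 109/2]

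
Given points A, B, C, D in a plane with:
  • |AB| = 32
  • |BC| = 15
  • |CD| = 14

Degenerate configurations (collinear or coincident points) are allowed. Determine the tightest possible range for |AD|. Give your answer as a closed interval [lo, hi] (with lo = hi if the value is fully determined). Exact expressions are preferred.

|AD| ∈ [3, 61]  (≈ [3.0000, 61.0000])

|AB| ∈ {32}
|BC| ∈ {15}
|CD| ∈ {14}
|AC| ∈ [17, 47]
|BD| ∈ [1, 29]
|AD| ∈ [3, 61]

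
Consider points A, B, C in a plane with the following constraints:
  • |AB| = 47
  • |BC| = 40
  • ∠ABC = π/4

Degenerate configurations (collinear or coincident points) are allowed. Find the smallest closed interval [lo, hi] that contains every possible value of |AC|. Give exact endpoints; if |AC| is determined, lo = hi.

|AC| = √(3809 - 1880·√(2))  (≈ 33.9158)

|AB| ∈ {47}
|BC| ∈ {40}
|AC| ∈ {√(3809 - 1880·√(2))}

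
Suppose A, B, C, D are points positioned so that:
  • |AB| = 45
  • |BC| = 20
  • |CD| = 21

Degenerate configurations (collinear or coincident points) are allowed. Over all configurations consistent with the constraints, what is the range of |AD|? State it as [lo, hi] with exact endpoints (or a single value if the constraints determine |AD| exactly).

|AB| ∈ {45}
|BC| ∈ {20}
|CD| ∈ {21}
|AC| ∈ [25, 65]
|BD| ∈ [1, 41]
|AD| ∈ [4, 86]

|AD| ∈ [4, 86]  (≈ [4.0000, 86.0000])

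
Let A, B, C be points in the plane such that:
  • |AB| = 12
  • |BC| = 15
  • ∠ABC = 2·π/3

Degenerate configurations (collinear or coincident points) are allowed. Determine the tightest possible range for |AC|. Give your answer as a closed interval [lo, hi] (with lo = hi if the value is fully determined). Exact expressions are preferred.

|AC| = 3·√(61)  (≈ 23.4307)

|AB| ∈ {12}
|BC| ∈ {15}
|AC| ∈ {3·√(61)}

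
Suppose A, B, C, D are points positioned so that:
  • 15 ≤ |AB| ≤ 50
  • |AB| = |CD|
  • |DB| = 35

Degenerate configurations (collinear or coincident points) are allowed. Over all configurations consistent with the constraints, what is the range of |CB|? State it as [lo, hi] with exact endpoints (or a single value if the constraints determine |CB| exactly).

|CB| ∈ [0, 85]  (≈ [0.0000, 85.0000])

|AB| ∈ [15, 50]
|BD| ∈ {35}
|CD| ∈ [15, 50]
|AD| ∈ [0, 85]
|BC| ∈ [0, 85]
|AC| ∈ [0, 135]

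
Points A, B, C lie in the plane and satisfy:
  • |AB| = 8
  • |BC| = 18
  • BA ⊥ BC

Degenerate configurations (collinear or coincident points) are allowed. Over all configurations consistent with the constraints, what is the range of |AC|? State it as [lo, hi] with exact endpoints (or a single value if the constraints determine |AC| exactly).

|AB| ∈ {8}
|BC| ∈ {18}
|AC| ∈ {2·√(97)}

|AC| = 2·√(97)  (≈ 19.6977)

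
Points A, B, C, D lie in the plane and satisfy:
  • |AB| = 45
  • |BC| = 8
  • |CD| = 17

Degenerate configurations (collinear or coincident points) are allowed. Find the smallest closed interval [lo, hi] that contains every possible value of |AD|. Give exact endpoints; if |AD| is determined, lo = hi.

|AB| ∈ {45}
|BC| ∈ {8}
|CD| ∈ {17}
|AC| ∈ [37, 53]
|BD| ∈ [9, 25]
|AD| ∈ [20, 70]

|AD| ∈ [20, 70]  (≈ [20.0000, 70.0000])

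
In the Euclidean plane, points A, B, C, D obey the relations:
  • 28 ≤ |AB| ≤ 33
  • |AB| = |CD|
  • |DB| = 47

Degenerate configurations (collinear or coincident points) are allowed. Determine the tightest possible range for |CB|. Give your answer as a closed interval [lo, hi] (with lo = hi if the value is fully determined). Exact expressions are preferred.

|AB| ∈ [28, 33]
|BD| ∈ {47}
|CD| ∈ [28, 33]
|AD| ∈ [14, 80]
|BC| ∈ [14, 80]
|AC| ∈ [0, 113]

|CB| ∈ [14, 80]  (≈ [14.0000, 80.0000])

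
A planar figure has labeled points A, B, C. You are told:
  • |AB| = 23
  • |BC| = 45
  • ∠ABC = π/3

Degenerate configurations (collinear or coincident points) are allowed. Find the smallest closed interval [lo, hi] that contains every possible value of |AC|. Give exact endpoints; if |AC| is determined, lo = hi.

|AB| ∈ {23}
|BC| ∈ {45}
|AC| ∈ {7·√(31)}

|AC| = 7·√(31)  (≈ 38.9744)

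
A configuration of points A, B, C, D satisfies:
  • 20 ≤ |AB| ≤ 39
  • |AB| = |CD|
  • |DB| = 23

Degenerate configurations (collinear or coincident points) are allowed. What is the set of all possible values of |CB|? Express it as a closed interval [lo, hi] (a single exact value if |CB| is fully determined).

|CB| ∈ [0, 62]  (≈ [0.0000, 62.0000])

|AB| ∈ [20, 39]
|BD| ∈ {23}
|CD| ∈ [20, 39]
|AD| ∈ [0, 62]
|BC| ∈ [0, 62]
|AC| ∈ [0, 101]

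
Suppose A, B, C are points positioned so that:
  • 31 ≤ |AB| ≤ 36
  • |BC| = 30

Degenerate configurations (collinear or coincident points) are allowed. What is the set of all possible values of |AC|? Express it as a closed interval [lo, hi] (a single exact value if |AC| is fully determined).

|AB| ∈ [31, 36]
|BC| ∈ {30}
|AC| ∈ [1, 66]

|AC| ∈ [1, 66]  (≈ [1.0000, 66.0000])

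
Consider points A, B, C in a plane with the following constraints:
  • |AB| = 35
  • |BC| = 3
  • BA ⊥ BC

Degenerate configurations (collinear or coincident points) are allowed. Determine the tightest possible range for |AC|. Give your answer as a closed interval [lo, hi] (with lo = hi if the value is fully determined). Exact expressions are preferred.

|AB| ∈ {35}
|BC| ∈ {3}
|AC| ∈ {√(1234)}

|AC| = √(1234)  (≈ 35.1283)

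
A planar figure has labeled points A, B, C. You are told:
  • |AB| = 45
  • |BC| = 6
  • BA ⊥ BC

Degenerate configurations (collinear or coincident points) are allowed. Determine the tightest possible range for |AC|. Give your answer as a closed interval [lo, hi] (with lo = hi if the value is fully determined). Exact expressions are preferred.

|AC| = 3·√(229)  (≈ 45.3982)

|AB| ∈ {45}
|BC| ∈ {6}
|AC| ∈ {3·√(229)}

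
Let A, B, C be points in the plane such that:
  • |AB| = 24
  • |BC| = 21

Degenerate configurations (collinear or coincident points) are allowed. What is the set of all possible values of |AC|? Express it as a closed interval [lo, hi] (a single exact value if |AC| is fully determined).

|AB| ∈ {24}
|BC| ∈ {21}
|AC| ∈ [3, 45]

|AC| ∈ [3, 45]  (≈ [3.0000, 45.0000])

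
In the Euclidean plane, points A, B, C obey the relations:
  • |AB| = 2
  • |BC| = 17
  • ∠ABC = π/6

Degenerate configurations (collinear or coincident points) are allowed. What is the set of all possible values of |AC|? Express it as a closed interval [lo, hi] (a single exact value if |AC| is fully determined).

|AB| ∈ {2}
|BC| ∈ {17}
|AC| ∈ {√(293 - 34·√(3))}

|AC| = √(293 - 34·√(3))  (≈ 15.3007)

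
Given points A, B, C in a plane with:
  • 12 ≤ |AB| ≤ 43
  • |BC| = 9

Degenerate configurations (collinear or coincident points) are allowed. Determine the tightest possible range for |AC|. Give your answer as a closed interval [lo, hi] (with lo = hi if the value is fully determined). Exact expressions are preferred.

|AB| ∈ [12, 43]
|BC| ∈ {9}
|AC| ∈ [3, 52]

|AC| ∈ [3, 52]  (≈ [3.0000, 52.0000])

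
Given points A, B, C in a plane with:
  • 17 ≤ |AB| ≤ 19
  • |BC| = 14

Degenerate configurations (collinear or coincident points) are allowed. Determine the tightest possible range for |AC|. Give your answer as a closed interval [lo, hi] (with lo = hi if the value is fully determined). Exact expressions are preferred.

|AC| ∈ [3, 33]  (≈ [3.0000, 33.0000])

|AB| ∈ [17, 19]
|BC| ∈ {14}
|AC| ∈ [3, 33]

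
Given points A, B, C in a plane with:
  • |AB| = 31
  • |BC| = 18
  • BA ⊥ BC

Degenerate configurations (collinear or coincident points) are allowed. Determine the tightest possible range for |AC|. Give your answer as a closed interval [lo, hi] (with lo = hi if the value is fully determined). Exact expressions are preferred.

|AB| ∈ {31}
|BC| ∈ {18}
|AC| ∈ {√(1285)}

|AC| = √(1285)  (≈ 35.8469)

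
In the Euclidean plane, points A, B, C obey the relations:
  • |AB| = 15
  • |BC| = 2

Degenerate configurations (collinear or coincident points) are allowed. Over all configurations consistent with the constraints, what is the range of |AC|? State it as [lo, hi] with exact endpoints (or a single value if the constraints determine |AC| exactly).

|AB| ∈ {15}
|BC| ∈ {2}
|AC| ∈ [13, 17]

|AC| ∈ [13, 17]  (≈ [13.0000, 17.0000])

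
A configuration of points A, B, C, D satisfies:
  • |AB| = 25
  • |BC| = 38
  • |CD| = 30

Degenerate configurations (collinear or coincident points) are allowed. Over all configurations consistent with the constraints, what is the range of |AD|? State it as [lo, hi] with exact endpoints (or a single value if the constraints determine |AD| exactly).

|AD| ∈ [0, 93]  (≈ [0.0000, 93.0000])

|AB| ∈ {25}
|BC| ∈ {38}
|CD| ∈ {30}
|AC| ∈ [13, 63]
|BD| ∈ [8, 68]
|AD| ∈ [0, 93]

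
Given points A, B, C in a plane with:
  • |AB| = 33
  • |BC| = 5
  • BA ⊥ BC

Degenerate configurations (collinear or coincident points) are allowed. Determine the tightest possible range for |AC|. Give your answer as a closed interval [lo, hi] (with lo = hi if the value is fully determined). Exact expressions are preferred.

|AC| = √(1114)  (≈ 33.3766)

|AB| ∈ {33}
|BC| ∈ {5}
|AC| ∈ {√(1114)}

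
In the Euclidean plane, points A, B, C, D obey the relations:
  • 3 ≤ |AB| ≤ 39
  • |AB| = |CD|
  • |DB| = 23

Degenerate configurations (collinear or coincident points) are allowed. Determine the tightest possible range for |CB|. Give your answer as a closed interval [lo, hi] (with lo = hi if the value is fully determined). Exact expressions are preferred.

|CB| ∈ [0, 62]  (≈ [0.0000, 62.0000])

|AB| ∈ [3, 39]
|BD| ∈ {23}
|CD| ∈ [3, 39]
|AD| ∈ [0, 62]
|BC| ∈ [0, 62]
|AC| ∈ [0, 101]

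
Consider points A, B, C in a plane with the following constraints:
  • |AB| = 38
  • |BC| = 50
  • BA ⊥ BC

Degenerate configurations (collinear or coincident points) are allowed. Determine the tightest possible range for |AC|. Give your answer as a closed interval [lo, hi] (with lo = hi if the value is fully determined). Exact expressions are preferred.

|AC| = 2·√(986)  (≈ 62.8013)

|AB| ∈ {38}
|BC| ∈ {50}
|AC| ∈ {2·√(986)}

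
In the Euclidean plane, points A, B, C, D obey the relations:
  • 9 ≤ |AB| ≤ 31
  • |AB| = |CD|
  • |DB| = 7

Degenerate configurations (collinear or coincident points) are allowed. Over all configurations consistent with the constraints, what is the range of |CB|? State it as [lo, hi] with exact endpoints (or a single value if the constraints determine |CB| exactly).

|CB| ∈ [2, 38]  (≈ [2.0000, 38.0000])

|AB| ∈ [9, 31]
|BD| ∈ {7}
|CD| ∈ [9, 31]
|AD| ∈ [2, 38]
|BC| ∈ [2, 38]
|AC| ∈ [0, 69]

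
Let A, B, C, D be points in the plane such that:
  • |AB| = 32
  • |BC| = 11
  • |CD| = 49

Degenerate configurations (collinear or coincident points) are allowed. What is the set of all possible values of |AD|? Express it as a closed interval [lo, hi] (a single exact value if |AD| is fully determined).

|AB| ∈ {32}
|BC| ∈ {11}
|CD| ∈ {49}
|AC| ∈ [21, 43]
|BD| ∈ [38, 60]
|AD| ∈ [6, 92]

|AD| ∈ [6, 92]  (≈ [6.0000, 92.0000])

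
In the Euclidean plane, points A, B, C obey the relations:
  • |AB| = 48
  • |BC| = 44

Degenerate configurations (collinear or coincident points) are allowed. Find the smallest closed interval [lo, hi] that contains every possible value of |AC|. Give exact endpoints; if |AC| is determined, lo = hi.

|AB| ∈ {48}
|BC| ∈ {44}
|AC| ∈ [4, 92]

|AC| ∈ [4, 92]  (≈ [4.0000, 92.0000])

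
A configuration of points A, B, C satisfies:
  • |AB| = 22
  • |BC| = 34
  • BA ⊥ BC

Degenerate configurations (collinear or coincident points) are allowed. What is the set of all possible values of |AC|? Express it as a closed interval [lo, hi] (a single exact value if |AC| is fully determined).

|AC| = 2·√(410)  (≈ 40.4969)

|AB| ∈ {22}
|BC| ∈ {34}
|AC| ∈ {2·√(410)}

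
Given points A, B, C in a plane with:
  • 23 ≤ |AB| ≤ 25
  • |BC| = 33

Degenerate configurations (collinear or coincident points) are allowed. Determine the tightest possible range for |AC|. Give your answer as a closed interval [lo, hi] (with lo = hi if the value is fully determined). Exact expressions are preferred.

|AC| ∈ [8, 58]  (≈ [8.0000, 58.0000])

|AB| ∈ [23, 25]
|BC| ∈ {33}
|AC| ∈ [8, 58]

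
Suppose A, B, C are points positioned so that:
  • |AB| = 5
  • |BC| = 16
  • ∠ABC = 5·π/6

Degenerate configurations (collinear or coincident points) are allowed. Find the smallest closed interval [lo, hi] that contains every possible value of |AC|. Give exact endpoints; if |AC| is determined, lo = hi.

|AB| ∈ {5}
|BC| ∈ {16}
|AC| ∈ {√(80·√(3) + 281)}

|AC| = √(80·√(3) + 281)  (≈ 20.4833)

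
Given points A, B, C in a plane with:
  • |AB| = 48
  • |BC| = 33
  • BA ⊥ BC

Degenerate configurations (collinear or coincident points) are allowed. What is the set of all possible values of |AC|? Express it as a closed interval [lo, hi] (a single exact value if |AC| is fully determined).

|AB| ∈ {48}
|BC| ∈ {33}
|AC| ∈ {3·√(377)}

|AC| = 3·√(377)  (≈ 58.2495)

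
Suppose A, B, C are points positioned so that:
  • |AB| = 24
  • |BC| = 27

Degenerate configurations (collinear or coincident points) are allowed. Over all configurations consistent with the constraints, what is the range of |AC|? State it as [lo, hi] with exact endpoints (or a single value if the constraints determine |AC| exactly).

|AC| ∈ [3, 51]  (≈ [3.0000, 51.0000])

|AB| ∈ {24}
|BC| ∈ {27}
|AC| ∈ [3, 51]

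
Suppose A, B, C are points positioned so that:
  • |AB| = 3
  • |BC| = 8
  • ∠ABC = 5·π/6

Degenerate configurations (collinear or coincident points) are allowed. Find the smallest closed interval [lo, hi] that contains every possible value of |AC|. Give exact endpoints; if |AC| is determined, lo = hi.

|AB| ∈ {3}
|BC| ∈ {8}
|AC| ∈ {√(24·√(3) + 73)}

|AC| = √(24·√(3) + 73)  (≈ 10.7037)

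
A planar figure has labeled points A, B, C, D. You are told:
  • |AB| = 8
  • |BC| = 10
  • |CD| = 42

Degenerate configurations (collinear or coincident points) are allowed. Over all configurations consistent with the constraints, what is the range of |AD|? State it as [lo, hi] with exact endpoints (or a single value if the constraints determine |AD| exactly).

|AD| ∈ [24, 60]  (≈ [24.0000, 60.0000])

|AB| ∈ {8}
|BC| ∈ {10}
|CD| ∈ {42}
|AC| ∈ [2, 18]
|BD| ∈ [32, 52]
|AD| ∈ [24, 60]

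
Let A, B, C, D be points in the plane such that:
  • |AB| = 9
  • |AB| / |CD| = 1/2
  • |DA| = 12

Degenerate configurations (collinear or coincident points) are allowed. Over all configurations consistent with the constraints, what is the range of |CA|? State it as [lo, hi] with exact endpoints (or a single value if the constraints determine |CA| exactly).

|AB| ∈ {9}
|AD| ∈ {12}
|CD| ∈ {18}
|BD| ∈ [3, 21]
|AC| ∈ [6, 30]
|BC| ∈ [0, 39]

|CA| ∈ [6, 30]  (≈ [6.0000, 30.0000])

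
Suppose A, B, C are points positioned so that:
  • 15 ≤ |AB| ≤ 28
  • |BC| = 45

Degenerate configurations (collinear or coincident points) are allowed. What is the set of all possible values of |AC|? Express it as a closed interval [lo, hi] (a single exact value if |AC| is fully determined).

|AB| ∈ [15, 28]
|BC| ∈ {45}
|AC| ∈ [17, 73]

|AC| ∈ [17, 73]  (≈ [17.0000, 73.0000])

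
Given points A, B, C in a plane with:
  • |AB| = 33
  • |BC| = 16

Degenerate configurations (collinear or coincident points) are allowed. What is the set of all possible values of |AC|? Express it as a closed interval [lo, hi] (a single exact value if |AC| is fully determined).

|AC| ∈ [17, 49]  (≈ [17.0000, 49.0000])

|AB| ∈ {33}
|BC| ∈ {16}
|AC| ∈ [17, 49]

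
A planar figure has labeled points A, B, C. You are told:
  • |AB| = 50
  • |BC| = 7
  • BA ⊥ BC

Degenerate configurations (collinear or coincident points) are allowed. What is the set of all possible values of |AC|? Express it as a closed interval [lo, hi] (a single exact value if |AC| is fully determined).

|AB| ∈ {50}
|BC| ∈ {7}
|AC| ∈ {√(2549)}

|AC| = √(2549)  (≈ 50.4876)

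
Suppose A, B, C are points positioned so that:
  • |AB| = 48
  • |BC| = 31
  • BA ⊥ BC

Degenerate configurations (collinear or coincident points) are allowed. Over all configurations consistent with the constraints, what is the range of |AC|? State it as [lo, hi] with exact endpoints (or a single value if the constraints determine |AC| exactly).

|AC| = √(3265)  (≈ 57.1402)

|AB| ∈ {48}
|BC| ∈ {31}
|AC| ∈ {√(3265)}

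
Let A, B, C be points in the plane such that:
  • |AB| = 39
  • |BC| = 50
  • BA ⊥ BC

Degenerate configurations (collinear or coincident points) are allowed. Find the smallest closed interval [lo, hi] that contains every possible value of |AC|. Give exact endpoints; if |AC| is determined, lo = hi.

|AC| = √(4021)  (≈ 63.4114)

|AB| ∈ {39}
|BC| ∈ {50}
|AC| ∈ {√(4021)}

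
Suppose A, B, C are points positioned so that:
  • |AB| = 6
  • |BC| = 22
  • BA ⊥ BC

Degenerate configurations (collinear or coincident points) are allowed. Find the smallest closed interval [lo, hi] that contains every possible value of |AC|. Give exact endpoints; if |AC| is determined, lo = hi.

|AC| = 2·√(130)  (≈ 22.8035)

|AB| ∈ {6}
|BC| ∈ {22}
|AC| ∈ {2·√(130)}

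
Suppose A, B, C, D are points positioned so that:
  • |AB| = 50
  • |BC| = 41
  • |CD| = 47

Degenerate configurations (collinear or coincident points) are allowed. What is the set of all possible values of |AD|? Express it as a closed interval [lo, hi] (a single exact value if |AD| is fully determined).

|AD| ∈ [0, 138]  (≈ [0.0000, 138.0000])

|AB| ∈ {50}
|BC| ∈ {41}
|CD| ∈ {47}
|AC| ∈ [9, 91]
|BD| ∈ [6, 88]
|AD| ∈ [0, 138]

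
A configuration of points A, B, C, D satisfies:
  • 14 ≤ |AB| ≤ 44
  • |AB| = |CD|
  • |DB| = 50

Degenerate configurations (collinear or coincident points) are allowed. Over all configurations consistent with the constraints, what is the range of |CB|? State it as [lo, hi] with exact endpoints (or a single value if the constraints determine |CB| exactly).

|CB| ∈ [6, 94]  (≈ [6.0000, 94.0000])

|AB| ∈ [14, 44]
|BD| ∈ {50}
|CD| ∈ [14, 44]
|AD| ∈ [6, 94]
|BC| ∈ [6, 94]
|AC| ∈ [0, 138]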